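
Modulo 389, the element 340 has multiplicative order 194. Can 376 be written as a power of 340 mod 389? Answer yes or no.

376 ∈ ⟨340⟩ iff 376^194 ≡ 1 (mod 389), since |⟨340⟩| = 194.
376^194 mod 389 = 1.
Since 1 = 1, 376 lies in the subgroup.

yes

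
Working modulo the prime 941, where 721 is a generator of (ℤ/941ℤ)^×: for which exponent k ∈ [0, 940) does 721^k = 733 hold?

Baby-step giant-step with m = ceil(sqrt(940)) = 31.
Baby table (721^j mod 941 for j=0..30):
  0:1  1:721  2:409  3:356  4:724  5:690  6:642  7:851
  8:39  9:830  10:895  11:710  12:6  13:562  14:572  15:254
  16:580  17:376  18:88  19:401  20:234  21:275  22:665  23:496
  24:36  25:549  26:609  27:583  28:657  29:374  30:528
Giant step factor: 721^(-31) ≡ 343 (mod 941).
Scan 733·343^i mod 941 for i = 0, 1, …:
  i=0: 733   i=1: 172   i=2: 654   i=3: 364
  i=4: 640   i=5: 267   i=6: 304   i=7: 762
  i=8: 709   i=9: 409
Match at i=9, j=2: k = 9·31 + 2 = 281.

281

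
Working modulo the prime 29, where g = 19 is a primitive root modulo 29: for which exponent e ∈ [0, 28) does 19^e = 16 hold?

16

Successive powers of 19 modulo 29:
  19^0=1  19^1=19  19^2=13  19^3=15  19^4=24  19^5=21
  19^6=22  19^7=12  19^8=25  19^9=11  19^10=6  19^11=27
  19^12=20  19^13=3  19^14=28  19^15=10  19^16=16
So 19^16 ≡ 16 (mod 29), giving e = 16.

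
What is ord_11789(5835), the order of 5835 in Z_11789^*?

11788

The order of 5835 must divide p − 1 = 11788 = 2^2 · 7 · 421.
Divisors: 1, 2, 4, 7, 14, 28, 421, 842, 1684, 2947, 5894, 11788.
Check each in increasing order: 5835^1 ≡ 5835;  5835^2 ≡ 593;  5835^4 ≡ 9768;  5835^7 ≡ 2187;  5835^14 ≡ 8424;  5835^28 ≡ 5785;  5835^421 ≡ 1117;  5835^842 ≡ 9844;  5835^1684 ≡ 10545;  5835^2947 ≡ 7243;  5835^5894 ≡ 11788;  5835^11788 ≡ 1.
Smallest exponent giving 1 is 11788.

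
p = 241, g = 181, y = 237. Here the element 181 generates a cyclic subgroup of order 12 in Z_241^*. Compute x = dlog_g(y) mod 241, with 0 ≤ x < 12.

Successive powers of 181 modulo 241:
  181^0=1  181^1=181  181^2=226  181^3=177  181^4=225  181^5=237
So 181^5 ≡ 237 (mod 241), giving x = 5.

5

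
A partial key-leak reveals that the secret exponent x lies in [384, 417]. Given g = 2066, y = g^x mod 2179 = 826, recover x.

Compute 2066^384 mod 2179 = 1211, then multiply by 2066 repeatedly:
  2066^384=1211  2066^385=434  2066^386=1075  2066^387=549  2066^388=1154
  2066^389=338  2066^390=1028  2066^391=1502  2066^392=236  2066^393=1659
  2066^394=2106  2066^395=1712  2066^396=475  2066^397=800  2066^398=1118
  2066^399=48  2066^400=1113  2066^401=613  2066^402=459  2066^403=429
  2066^404=1640  2066^405=2074  2066^406=970  2066^407=1519  2066^408=494
  2066^409=832  2066^410=1860  2066^411=1183  2066^412=1419  2066^413=899
  2066^414=826
Found 826 at exponent 414.

414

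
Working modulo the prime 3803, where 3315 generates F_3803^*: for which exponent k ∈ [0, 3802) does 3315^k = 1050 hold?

Baby-step giant-step with m = ceil(sqrt(3802)) = 62.
Baby table (3315^j mod 3803 for j=0..61):
  0:1  1:3315  2:2358  3:1605  4:178  5:605  6:1394  7:465
  8:1260  9:1206  10:937  11:2907  12:3706  13:1700  14:3257  15:238
  16:1749  17:2163  18:1690  19:531  20:3279  21:911  22:383  23:3246
  24:1803  25:2432  26:3523  27:3535  28:1482  29:3157  30:3402  31:1735
  32:1389  33:2905  34:879  35:787  36:47  37:3685  38:539  39:3178
  40:760  41:1814  42:867  43:2840  44:2175  45:3440  46:2206  47:3524
  48:3047  49:37  50:959  51:3580  52:2340  53:2783  54:3370  55:2139
  56:1993  57:984  58:2789  59:442  60:1075  61:214
Giant step factor: 3315^(-62) ≡ 1314 (mod 3803).
Scan 1050·1314^i mod 3803 for i = 0, 1, …:
  i=0: 1050   i=1: 3014   i=2: 1473   i=3: 3598
  i=4: 643   i=5: 636   i=6: 2847   i=7: 2609
  i=8: 1723   i=9: 1237     …   i=42: 1369
  i=43: 47
Match at i=43, j=36: k = 43·62 + 36 = 2702.

2702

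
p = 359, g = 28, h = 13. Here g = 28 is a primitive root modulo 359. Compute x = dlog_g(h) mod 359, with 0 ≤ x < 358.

261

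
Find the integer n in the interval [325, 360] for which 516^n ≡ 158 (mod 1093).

356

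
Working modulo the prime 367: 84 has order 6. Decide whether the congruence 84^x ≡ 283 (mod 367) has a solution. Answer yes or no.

yes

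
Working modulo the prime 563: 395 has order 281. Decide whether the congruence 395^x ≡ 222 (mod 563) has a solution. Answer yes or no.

yes

222 ∈ ⟨395⟩ iff 222^281 ≡ 1 (mod 563), since |⟨395⟩| = 281.
222^281 mod 563 = 1.
Since 1 = 1, 222 lies in the subgroup.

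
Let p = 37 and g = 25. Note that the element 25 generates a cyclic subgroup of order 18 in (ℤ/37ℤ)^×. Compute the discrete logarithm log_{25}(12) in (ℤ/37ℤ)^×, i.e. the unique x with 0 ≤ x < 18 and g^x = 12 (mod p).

Successive powers of 25 modulo 37:
  25^0=1  25^1=25  25^2=33  25^3=11  25^4=16  25^5=30
  25^6=10  25^7=28  25^8=34  25^9=36  25^10=12
So 25^10 ≡ 12 (mod 37), giving x = 10.

10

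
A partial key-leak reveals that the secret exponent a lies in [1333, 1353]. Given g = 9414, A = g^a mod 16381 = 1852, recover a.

1343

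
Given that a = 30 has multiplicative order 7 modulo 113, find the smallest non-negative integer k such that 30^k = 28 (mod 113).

5

Successive powers of 30 modulo 113:
  30^0=1  30^1=30  30^2=109  30^3=106  30^4=16  30^5=28
So 30^5 ≡ 28 (mod 113), giving k = 5.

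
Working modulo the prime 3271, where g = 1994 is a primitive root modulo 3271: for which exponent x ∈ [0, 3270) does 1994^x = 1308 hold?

3127

Baby-step giant-step with m = ceil(sqrt(3270)) = 58.
Baby table (1994^j mod 3271 for j=0..57):
  0:1  1:1994  2:1771  3:1965  4:2823  5:2942  6:1445  7:2850
  8:1173  9:197  10:298  11:2161  12:1127  13:61  14:607  15:88
  16:2109  17:2111  18:2828  19:3099  20:487  21:2862  22:2204  23:1823
  24:981  25:56  26:450  27:1046  28:2097  29:1080  30:1202  31:2416
  32:2592  33:268  34:1219  35:333  36:3260  37:963  38:145  39:1282
  40:1657  41:348  42:460  43:1360  44:181  45:1104  46:3264  47:2397
  48:687  49:2600  50:3136  51:2303  52:2969  53:2947  54:1602  55:1892
  56:1185  57:1228
Giant step factor: 1994^(-58) ≡ 1627 (mod 3271).
Scan 1308·1627^i mod 3271 for i = 0, 1, …:
  i=0: 1308   i=1: 1966   i=2: 2915   i=3: 3026
  i=4: 447   i=5: 1107   i=6: 2039   i=7: 659
  i=8: 2576   i=9: 1001     …   i=52: 1385
  i=53: 2947
Match at i=53, j=53: x = 53·58 + 53 = 3127.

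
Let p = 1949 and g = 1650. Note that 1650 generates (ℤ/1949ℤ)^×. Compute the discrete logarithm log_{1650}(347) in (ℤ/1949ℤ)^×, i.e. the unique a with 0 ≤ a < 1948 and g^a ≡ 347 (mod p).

Successive powers of 1650 modulo 1949:
  1650^0=1  1650^1=1650  1650^2=1696  1650^3=1585  1650^4=1641  1650^5=489
  1650^6=1913  1650^7=1019  1650^8=1312  1650^9=1410  1650^10=1343  1650^11=1886
  1650^12=1296  1650^13=347
So 1650^13 ≡ 347 (mod 1949), giving a = 13.

13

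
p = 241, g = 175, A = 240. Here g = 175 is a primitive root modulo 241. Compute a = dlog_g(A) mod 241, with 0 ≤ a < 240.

Baby-step giant-step with m = ceil(sqrt(240)) = 16.
Baby table (175^j mod 241 for j=0..15):
  0:1  1:175  2:18  3:17  4:83  5:65  6:48  7:206
  8:141  9:93  10:128  11:228  12:135  13:7  14:20  15:126
Giant step factor: 175^(-16) ≡ 160 (mod 241).
Scan 240·160^i mod 241 for i = 0, 1, …:
  i=0: 240   i=1: 81   i=2: 187   i=3: 36
  i=4: 217   i=5: 16   i=6: 150   i=7: 141
Match at i=7, j=8: a = 7·16 + 8 = 120.

120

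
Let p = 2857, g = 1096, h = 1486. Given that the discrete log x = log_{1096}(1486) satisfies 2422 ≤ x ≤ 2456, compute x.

2434

Compute 1096^2422 mod 2857 = 452, then multiply by 1096 repeatedly:
  1096^2422=452  1096^2423=1131  1096^2424=2495  1096^2425=371  1096^2426=922
  1096^2427=1991  1096^2428=2245  1096^2429=643  1096^2430=1906  1096^2431=509
  1096^2432=749  1096^2433=945  1096^2434=1486
Found 1486 at exponent 2434.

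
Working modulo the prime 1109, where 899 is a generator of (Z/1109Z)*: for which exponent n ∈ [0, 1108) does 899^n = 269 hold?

Baby-step giant-step with m = ceil(sqrt(1108)) = 34.
Baby table (899^j mod 1109 for j=0..33):
  0:1  1:899  2:849  3:259  4:1060  5:309  6:541  7:617
  8:183  9:385  10:107  11:819  12:1014  13:1097  14:302  15:902
  16:219  17:588  18:728  19:162  20:359  21:22  22:925  23:934
  24:153  25:31  26:144  27:812  28:266  29:699  30:707  31:136
  32:274  33:128
Giant step factor: 899^(-34) ≡ 21 (mod 1109).
Scan 269·21^i mod 1109 for i = 0, 1, …:
  i=0: 269   i=1: 104   i=2: 1075   i=3: 395
  i=4: 532   i=5: 82   i=6: 613   i=7: 674
  i=8: 846   i=9: 22
Match at i=9, j=21: n = 9·34 + 21 = 327.

327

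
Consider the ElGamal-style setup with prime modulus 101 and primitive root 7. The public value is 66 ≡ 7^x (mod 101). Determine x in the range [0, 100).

87

Baby-step giant-step with m = ceil(sqrt(100)) = 10.
Baby table (7^j mod 101 for j=0..9):
  0:1  1:7  2:49  3:40  4:78  5:41  6:85  7:90
  8:24  9:67
Giant step factor: 7^(-10) ≡ 14 (mod 101).
Scan 66·14^i mod 101 for i = 0, 1, …:
  i=0: 66   i=1: 15   i=2: 8   i=3: 11
  i=4: 53   i=5: 35   i=6: 86   i=7: 93
  i=8: 90
Match at i=8, j=7: x = 8·10 + 7 = 87.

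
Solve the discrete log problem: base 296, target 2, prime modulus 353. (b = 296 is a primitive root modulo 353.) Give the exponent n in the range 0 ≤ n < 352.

Baby-step giant-step with m = ceil(sqrt(352)) = 19.
Baby table (296^j mod 353 for j=0..18):
  0:1  1:296  2:72  3:132  4:242  5:326  6:127  7:174
  8:319  9:173  10:23  11:101  12:244  13:212  14:271  15:85
  16:97  17:119  18:277
Giant step factor: 296^(-19) ≡ 114 (mod 353).
Scan 2·114^i mod 353 for i = 0, 1, …:
  i=0: 2   i=1: 228   i=2: 223   i=3: 6
  i=4: 331   i=5: 316   i=6: 18   i=7: 287
  i=8: 242
Match at i=8, j=4: n = 8·19 + 4 = 156.

156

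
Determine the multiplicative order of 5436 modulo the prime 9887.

The order of 5436 must divide p − 1 = 9886 = 2 · 4943.
Divisors: 1, 2, 4943, 9886.
Check each in increasing order: 5436^1 ≡ 5436;  5436^2 ≡ 7740;  5436^4943 ≡ 9886;  5436^9886 ≡ 1.
Smallest exponent giving 1 is 9886.

9886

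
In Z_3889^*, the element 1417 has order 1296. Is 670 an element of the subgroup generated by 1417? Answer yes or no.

no

670 ∈ ⟨1417⟩ iff 670^1296 ≡ 1 (mod 3889), since |⟨1417⟩| = 1296.
670^1296 mod 3889 = 1890.
Since 1890 ≠ 1, 670 does not lie in the subgroup.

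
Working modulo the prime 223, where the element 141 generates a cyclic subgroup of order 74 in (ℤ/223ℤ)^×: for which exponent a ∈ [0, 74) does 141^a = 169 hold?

Baby-step giant-step with m = ceil(sqrt(74)) = 9.
Baby table (141^j mod 223 for j=0..8):
  0:1  1:141  2:34  3:111  4:41  5:206  6:56  7:91
  8:120
Giant step factor: 141^(-9) ≡ 215 (mod 223).
Scan 169·215^i mod 223 for i = 0, 1, …:
  i=0: 169   i=1: 209   i=2: 112   i=3: 219
  i=4: 32   i=5: 190   i=6: 41
Match at i=6, j=4: a = 6·9 + 4 = 58.

58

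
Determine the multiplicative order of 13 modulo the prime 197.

196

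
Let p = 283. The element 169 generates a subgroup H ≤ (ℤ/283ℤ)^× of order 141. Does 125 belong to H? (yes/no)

no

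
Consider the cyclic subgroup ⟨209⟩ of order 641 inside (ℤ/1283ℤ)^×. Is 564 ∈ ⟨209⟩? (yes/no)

564 ∈ ⟨209⟩ iff 564^641 ≡ 1 (mod 1283), since |⟨209⟩| = 641.
564^641 mod 1283 = 1282.
Since 1282 ≠ 1, 564 does not lie in the subgroup.

no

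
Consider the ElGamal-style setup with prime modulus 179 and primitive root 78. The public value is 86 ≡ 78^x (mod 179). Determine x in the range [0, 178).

73

Baby-step giant-step with m = ceil(sqrt(178)) = 14.
Baby table (78^j mod 179 for j=0..13):
  0:1  1:78  2:177  3:23  4:4  5:133  6:171  7:92
  8:16  9:174  10:147  11:10  12:64  13:159
Giant step factor: 78^(-14) ≡ 172 (mod 179).
Scan 86·172^i mod 179 for i = 0, 1, …:
  i=0: 86   i=1: 114   i=2: 97   i=3: 37
  i=4: 99   i=5: 23
Match at i=5, j=3: x = 5·14 + 3 = 73.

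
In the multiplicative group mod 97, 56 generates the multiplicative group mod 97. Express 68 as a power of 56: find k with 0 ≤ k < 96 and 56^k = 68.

25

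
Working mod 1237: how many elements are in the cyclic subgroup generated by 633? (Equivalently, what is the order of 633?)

309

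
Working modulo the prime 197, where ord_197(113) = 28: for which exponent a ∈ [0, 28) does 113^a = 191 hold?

8

Successive powers of 113 modulo 197:
  113^0=1  113^1=113  113^2=161  113^3=69  113^4=114  113^5=77
  113^6=33  113^7=183  113^8=191
So 113^8 ≡ 191 (mod 197), giving a = 8.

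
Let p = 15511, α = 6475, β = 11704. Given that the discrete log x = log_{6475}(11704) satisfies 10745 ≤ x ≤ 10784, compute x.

10766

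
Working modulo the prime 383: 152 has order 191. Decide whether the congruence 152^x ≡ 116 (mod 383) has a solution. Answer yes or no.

116 ∈ ⟨152⟩ iff 116^191 ≡ 1 (mod 383), since |⟨152⟩| = 191.
116^191 mod 383 = 1.
Since 1 = 1, 116 lies in the subgroup.

yes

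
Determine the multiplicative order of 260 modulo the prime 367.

122

The order of 260 must divide p − 1 = 366 = 2 · 3 · 61.
Divisors: 1, 2, 3, 6, 61, 122, 183, 366.
Check each in increasing order: 260^1 ≡ 260;  260^2 ≡ 72;  260^3 ≡ 3;  260^6 ≡ 9;  260^61 ≡ 366;  260^122 ≡ 1.
Smallest exponent giving 1 is 122.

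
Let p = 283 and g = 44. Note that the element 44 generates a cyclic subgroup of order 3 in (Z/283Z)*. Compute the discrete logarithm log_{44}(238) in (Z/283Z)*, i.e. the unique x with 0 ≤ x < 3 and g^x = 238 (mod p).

2

Successive powers of 44 modulo 283:
  44^0=1  44^1=44  44^2=238
So 44^2 ≡ 238 (mod 283), giving x = 2.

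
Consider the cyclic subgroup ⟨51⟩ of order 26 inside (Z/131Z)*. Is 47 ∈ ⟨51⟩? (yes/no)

47 ∈ ⟨51⟩ iff 47^26 ≡ 1 (mod 131), since |⟨51⟩| = 26.
47^26 mod 131 = 1.
Since 1 = 1, 47 lies in the subgroup.

yes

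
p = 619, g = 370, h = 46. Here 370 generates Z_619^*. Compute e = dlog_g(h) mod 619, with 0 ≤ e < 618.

335

Baby-step giant-step with m = ceil(sqrt(618)) = 25.
Baby table (370^j mod 619 for j=0..24):
  0:1  1:370  2:101  3:230  4:297  5:327  6:285  7:220
  8:311  9:555  10:461  11:345  12:136  13:181  14:118  15:330
  16:157  17:523  18:382  19:208  20:204  21:581  22:177  23:495
  24:545
Giant step factor: 370^(-25) ≡ 288 (mod 619).
Scan 46·288^i mod 619 for i = 0, 1, …:
  i=0: 46   i=1: 249   i=2: 527   i=3: 121
  i=4: 184   i=5: 377   i=6: 251   i=7: 484
  i=8: 117   i=9: 270   i=10: 385   i=11: 79
  i=12: 468   i=13: 461
Match at i=13, j=10: e = 13·25 + 10 = 335.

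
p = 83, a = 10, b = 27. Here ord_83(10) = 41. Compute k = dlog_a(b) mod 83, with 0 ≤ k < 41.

37

Baby-step giant-step with m = ceil(sqrt(41)) = 7.
Baby table (10^j mod 83 for j=0..6):
  0:1  1:10  2:17  3:4  4:40  5:68  6:16
Giant step factor: 10^(-7) ≡ 69 (mod 83).
Scan 27·69^i mod 83 for i = 0, 1, …:
  i=0: 27   i=1: 37   i=2: 63   i=3: 31
  i=4: 64   i=5: 17
Match at i=5, j=2: k = 5·7 + 2 = 37.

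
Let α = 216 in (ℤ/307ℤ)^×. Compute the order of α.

17

The order of 216 must divide p − 1 = 306 = 2 · 3^2 · 17.
Divisors: 1, 2, 3, 6, 9, 17, 18, 34, 51, 102, 153, 306.
Check each in increasing order: 216^1 ≡ 216;  216^2 ≡ 299;  216^3 ≡ 114;  216^6 ≡ 102;  216^9 ≡ 269;  216^17 ≡ 1.
Smallest exponent giving 1 is 17.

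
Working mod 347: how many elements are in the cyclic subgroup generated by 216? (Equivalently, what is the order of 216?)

The order of 216 must divide p − 1 = 346 = 2 · 173.
Divisors: 1, 2, 173, 346.
Check each in increasing order: 216^1 ≡ 216;  216^2 ≡ 158;  216^173 ≡ 346;  216^346 ≡ 1.
Smallest exponent giving 1 is 346.

346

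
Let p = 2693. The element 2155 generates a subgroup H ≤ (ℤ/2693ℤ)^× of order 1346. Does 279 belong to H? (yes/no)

279 ∈ ⟨2155⟩ iff 279^1346 ≡ 1 (mod 2693), since |⟨2155⟩| = 1346.
279^1346 mod 2693 = 2692.
Since 2692 ≠ 1, 279 does not lie in the subgroup.

no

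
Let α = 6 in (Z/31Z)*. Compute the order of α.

The order of 6 must divide p − 1 = 30 = 2 · 3 · 5.
Divisors: 1, 2, 3, 5, 6, 10, 15, 30.
Check each in increasing order: 6^1 ≡ 6;  6^2 ≡ 5;  6^3 ≡ 30;  6^5 ≡ 26;  6^6 ≡ 1.
Smallest exponent giving 1 is 6.

6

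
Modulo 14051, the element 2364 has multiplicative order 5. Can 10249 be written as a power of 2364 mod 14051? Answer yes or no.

yes

⟨2364⟩ has order 5; its elements mod 14051 are {1, 2364, 4712, 10249, 10776}.
10249 is in this set.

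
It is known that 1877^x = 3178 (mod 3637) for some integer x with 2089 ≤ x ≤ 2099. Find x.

2094

Compute 1877^2089 mod 3637 = 3230, then multiply by 1877 repeatedly:
  1877^2089=3230  1877^2090=3468  1877^2091=2843  1877^2092=832  1877^2093=1391
  1877^2094=3178
Found 3178 at exponent 2094.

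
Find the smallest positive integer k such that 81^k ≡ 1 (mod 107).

The order of 81 must divide p − 1 = 106 = 2 · 53.
Divisors: 1, 2, 53, 106.
Check each in increasing order: 81^1 ≡ 81;  81^2 ≡ 34;  81^53 ≡ 1.
Smallest exponent giving 1 is 53.

53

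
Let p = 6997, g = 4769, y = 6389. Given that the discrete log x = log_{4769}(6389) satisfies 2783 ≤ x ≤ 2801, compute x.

Compute 4769^2783 mod 6997 = 5326, then multiply by 4769 repeatedly:
  4769^2783=5326  4769^2784=584  4769^2785=290  4769^2786=4601  4769^2787=6574
  4769^2788=4846  4769^2789=6480  4769^2790=4368  4769^2791=923  4769^2792=674
  4769^2793=2683  4769^2794=4711  4769^2795=6389
Found 6389 at exponent 2795.

2795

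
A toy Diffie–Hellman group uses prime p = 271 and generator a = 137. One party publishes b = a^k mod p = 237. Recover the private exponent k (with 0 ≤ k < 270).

Baby-step giant-step with m = ceil(sqrt(270)) = 17.
Baby table (137^j mod 271 for j=0..16):
  0:1  1:137  2:70  3:105  4:22  5:33  6:185  7:142
  8:213  9:184  10:5  11:143  12:79  13:254  14:110  15:165
  16:112
Giant step factor: 137^(-17) ≡ 221 (mod 271).
Scan 237·221^i mod 271 for i = 0, 1, …:
  i=0: 237   i=1: 74   i=2: 94   i=3: 178
  i=4: 43   i=5: 18   i=6: 184
Match at i=6, j=9: k = 6·17 + 9 = 111.

111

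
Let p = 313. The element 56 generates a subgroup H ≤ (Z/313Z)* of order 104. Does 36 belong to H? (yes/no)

yes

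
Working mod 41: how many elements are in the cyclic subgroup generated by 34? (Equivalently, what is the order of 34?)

The order of 34 must divide p − 1 = 40 = 2^3 · 5.
Divisors: 1, 2, 4, 5, 8, 10, 20, 40.
Check each in increasing order: 34^1 ≡ 34;  34^2 ≡ 8;  34^4 ≡ 23;  34^5 ≡ 3;  34^8 ≡ 37;  34^10 ≡ 9;  34^20 ≡ 40;  34^40 ≡ 1.
Smallest exponent giving 1 is 40.

40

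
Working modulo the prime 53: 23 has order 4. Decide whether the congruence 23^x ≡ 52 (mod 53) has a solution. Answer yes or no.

yes

52 ∈ ⟨23⟩ iff 52^4 ≡ 1 (mod 53), since |⟨23⟩| = 4.
52^4 mod 53 = 1.
Since 1 = 1, 52 lies in the subgroup.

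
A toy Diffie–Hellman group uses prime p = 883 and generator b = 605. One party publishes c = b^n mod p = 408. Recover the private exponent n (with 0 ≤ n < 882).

Baby-step giant-step with m = ceil(sqrt(882)) = 30.
Baby table (605^j mod 883 for j=0..29):
  0:1  1:605  2:463  3:204  4:683  5:854  6:115  7:701
  8:265  9:502  10:841  11:197  12:863  13:262  14:453  15:335
  16:468  17:580  18:349  19:108  20:881  21:556  22:840  23:475
  24:400  25:58  26:653  27:364  28:353  29:762
Giant step factor: 605^(-30) ≡ 431 (mod 883).
Scan 408·431^i mod 883 for i = 0, 1, …:
  i=0: 408   i=1: 131   i=2: 832   i=3: 94
  i=4: 779   i=5: 209   i=6: 13   i=7: 305
  i=8: 771   i=9: 293     …   i=14: 83
  i=15: 453
Match at i=15, j=14: n = 15·30 + 14 = 464.

464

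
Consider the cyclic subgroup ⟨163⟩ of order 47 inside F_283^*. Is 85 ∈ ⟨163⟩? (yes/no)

no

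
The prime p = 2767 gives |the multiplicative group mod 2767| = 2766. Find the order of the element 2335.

The order of 2335 must divide p − 1 = 2766 = 2 · 3 · 461.
Divisors: 1, 2, 3, 6, 461, 922, 1383, 2766.
Check each in increasing order: 2335^1 ≡ 2335;  2335^2 ≡ 1235;  2335^3 ≡ 511;  2335^6 ≡ 1023;  2335^461 ≡ 1.
Smallest exponent giving 1 is 461.

461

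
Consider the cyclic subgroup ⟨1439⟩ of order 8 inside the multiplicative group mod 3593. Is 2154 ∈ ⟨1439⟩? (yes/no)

yes

⟨1439⟩ has order 8; its elements mod 3593 are {1, 799, 1153, 1439, 2154, 2440, 2794, 3592}.
2154 is in this set.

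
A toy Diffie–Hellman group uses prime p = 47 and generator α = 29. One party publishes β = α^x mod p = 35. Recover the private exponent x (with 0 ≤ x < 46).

Baby-step giant-step with m = ceil(sqrt(46)) = 7.
Baby table (29^j mod 47 for j=0..6):
  0:1  1:29  2:42  3:43  4:25  5:20  6:16
Giant step factor: 29^(-7) ≡ 39 (mod 47).
Scan 35·39^i mod 47 for i = 0, 1, …:
  i=0: 35   i=1: 2   i=2: 31   i=3: 34
  i=4: 10   i=5: 14   i=6: 29
Match at i=6, j=1: x = 6·7 + 1 = 43.

43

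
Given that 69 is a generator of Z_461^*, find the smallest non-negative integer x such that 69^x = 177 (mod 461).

7

Baby-step giant-step with m = ceil(sqrt(460)) = 22.
Baby table (69^j mod 461 for j=0..21):
  0:1  1:69  2:151  3:277  4:212  5:337  6:203  7:177
  8:227  9:450  10:163  11:183  12:180  13:434  14:442  15:72
  16:358  17:269  18:121  19:51  20:292  21:325
Giant step factor: 69^(-22) ≡ 104 (mod 461).
Scan 177·104^i mod 461 for i = 0, 1, …:
  i=0: 177
Match at i=0, j=7: x = 0·22 + 7 = 7.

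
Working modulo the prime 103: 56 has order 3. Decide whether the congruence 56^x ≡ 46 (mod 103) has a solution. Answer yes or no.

46 ∈ ⟨56⟩ iff 46^3 ≡ 1 (mod 103), since |⟨56⟩| = 3.
46^3 mod 103 = 1.
Since 1 = 1, 46 lies in the subgroup.

yes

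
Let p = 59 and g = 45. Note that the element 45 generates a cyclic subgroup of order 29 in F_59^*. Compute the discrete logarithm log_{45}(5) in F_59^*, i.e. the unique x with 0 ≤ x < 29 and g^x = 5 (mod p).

11

Successive powers of 45 modulo 59:
  45^0=1  45^1=45  45^2=19  45^3=29  45^4=7  45^5=20
  45^6=15  45^7=26  45^8=49  45^9=22  45^10=46  45^11=5
So 45^11 ≡ 5 (mod 59), giving x = 11.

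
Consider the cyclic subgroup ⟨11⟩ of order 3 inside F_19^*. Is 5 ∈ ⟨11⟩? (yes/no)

⟨11⟩ has order 3; its elements mod 19 are {1, 7, 11}.
5 is not in this set.

no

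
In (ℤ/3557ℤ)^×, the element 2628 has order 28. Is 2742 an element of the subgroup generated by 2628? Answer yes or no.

2742 ∈ ⟨2628⟩ iff 2742^28 ≡ 1 (mod 3557), since |⟨2628⟩| = 28.
2742^28 mod 3557 = 2403.
Since 2403 ≠ 1, 2742 does not lie in the subgroup.

no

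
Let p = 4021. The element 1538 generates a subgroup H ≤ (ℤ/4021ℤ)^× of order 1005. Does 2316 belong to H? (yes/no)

2316 ∈ ⟨1538⟩ iff 2316^1005 ≡ 1 (mod 4021), since |⟨1538⟩| = 1005.
2316^1005 mod 4021 = 1.
Since 1 = 1, 2316 lies in the subgroup.

yes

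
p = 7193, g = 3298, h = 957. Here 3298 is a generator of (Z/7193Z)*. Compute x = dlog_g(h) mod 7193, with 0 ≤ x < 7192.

Baby-step giant-step with m = ceil(sqrt(7192)) = 85.
Baby table (3298^j mod 7193 for j=0..84):
  0:1  1:3298  2:988  3:7188  4:5089  5:2253  6:25  7:3327
  8:3121  9:7068  10:4944  11:5974  12:625  13:4052  14:6095  15:4068
  16:1319  17:5490  18:1239  19:598  20:1322  21:998  22:4203  23:583
  24:2203  25:564  26:4278  27:3371  28:4373  29:189  30:4724  31:6907
  32:6248  33:5152  34:1430  35:4725  36:3012  37:43  38:5147  39:6519
  40:6978  41:3037  42:3370  43:1075  44:6394  45:4729  46:1818  47:3995
  48:5127  49:5296  50:1604  51:3137  52:2292  53:6366  54:5894  55:2926
  56:4135  57:6495  58:6949  59:904  60:3490  61:1220  62:2673  63:4129
  64:1093  65:1021  66:934  67:1728  68:2088  69:2523  70:5746  71:3946
  72:1771  73:42  74:1849  75:5531  76:6983  77:5141  78:1117  79:1050
  80:3067  81:1608  82:1943  83:6244  84:6346
Giant step factor: 3298^(-85) ≡ 1697 (mod 7193).
Scan 957·1697^i mod 7193 for i = 0, 1, …:
  i=0: 957   i=1: 5604   i=2: 842   i=3: 4660
  i=4: 2913   i=5: 1770   i=6: 4209   i=7: 24
  i=8: 4763   i=9: 5072     …   i=17: 5566
  i=18: 1093
Match at i=18, j=64: x = 18·85 + 64 = 1594.

1594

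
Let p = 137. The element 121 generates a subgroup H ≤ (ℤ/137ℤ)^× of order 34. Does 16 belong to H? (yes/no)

yes

16 ∈ ⟨121⟩ iff 16^34 ≡ 1 (mod 137), since |⟨121⟩| = 34.
16^34 mod 137 = 1.
Since 1 = 1, 16 lies in the subgroup.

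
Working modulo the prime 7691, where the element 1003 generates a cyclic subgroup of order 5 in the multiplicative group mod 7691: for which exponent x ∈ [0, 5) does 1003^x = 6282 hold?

Successive powers of 1003 modulo 7691:
  1003^0=1  1003^1=1003  1003^2=6179  1003^3=6282
So 1003^3 ≡ 6282 (mod 7691), giving x = 3.

3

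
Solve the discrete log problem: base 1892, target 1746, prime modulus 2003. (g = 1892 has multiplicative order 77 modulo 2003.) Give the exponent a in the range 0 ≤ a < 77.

32

Baby-step giant-step with m = ceil(sqrt(77)) = 9.
Baby table (1892^j mod 2003 for j=0..8):
  0:1  1:1892  2:303  3:418  4:1674  5:465  6:463  7:685
  8:79
Giant step factor: 1892^(-9) ≡ 426 (mod 2003).
Scan 1746·426^i mod 2003 for i = 0, 1, …:
  i=0: 1746   i=1: 683   i=2: 523   i=3: 465
Match at i=3, j=5: a = 3·9 + 5 = 32.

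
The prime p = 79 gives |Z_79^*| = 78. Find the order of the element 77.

78

The order of 77 must divide p − 1 = 78 = 2 · 3 · 13.
Divisors: 1, 2, 3, 6, 13, 26, 39, 78.
Check each in increasing order: 77^1 ≡ 77;  77^2 ≡ 4;  77^3 ≡ 71;  77^6 ≡ 64;  77^13 ≡ 24;  77^26 ≡ 23;  77^39 ≡ 78;  77^78 ≡ 1.
Smallest exponent giving 1 is 78.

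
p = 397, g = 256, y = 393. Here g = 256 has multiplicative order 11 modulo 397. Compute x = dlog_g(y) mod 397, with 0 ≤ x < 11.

Successive powers of 256 modulo 397:
  256^0=1  256^1=256  256^2=31  256^3=393
So 256^3 ≡ 393 (mod 397), giving x = 3.

3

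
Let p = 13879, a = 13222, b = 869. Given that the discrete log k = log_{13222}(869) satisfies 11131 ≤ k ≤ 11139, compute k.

11138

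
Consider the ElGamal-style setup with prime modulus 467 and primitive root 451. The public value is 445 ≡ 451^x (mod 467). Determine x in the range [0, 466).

385

Baby-step giant-step with m = ceil(sqrt(466)) = 22.
Baby table (451^j mod 467 for j=0..21):
  0:1  1:451  2:256  3:107  4:156  5:306  6:241  7:347
  8:52  9:102  10:236  11:427  12:173  13:34  14:390  15:298
  16:369  17:167  18:130  19:255  20:123  21:367
Giant step factor: 451^(-22) ≡ 291 (mod 467).
Scan 445·291^i mod 467 for i = 0, 1, …:
  i=0: 445   i=1: 136   i=2: 348   i=3: 396
  i=4: 354   i=5: 274   i=6: 344   i=7: 166
  i=8: 205   i=9: 346     …   i=16: 446
  i=17: 427
Match at i=17, j=11: x = 17·22 + 11 = 385.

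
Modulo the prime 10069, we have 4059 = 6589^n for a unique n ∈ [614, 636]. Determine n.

619

Compute 6589^614 mod 10069 = 5911, then multiply by 6589 repeatedly:
  6589^614=5911  6589^615=687  6589^616=5662  6589^617=1273  6589^618=320
  6589^619=4059
Found 4059 at exponent 619.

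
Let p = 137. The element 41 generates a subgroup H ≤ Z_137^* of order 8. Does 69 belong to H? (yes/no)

no

⟨41⟩ has order 8; its elements mod 137 are {1, 10, 37, 41, 96, 100, 127, 136}.
69 is not in this set.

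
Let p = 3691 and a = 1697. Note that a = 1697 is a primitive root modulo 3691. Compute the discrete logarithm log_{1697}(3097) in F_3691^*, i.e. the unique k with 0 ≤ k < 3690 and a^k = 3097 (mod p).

447

Baby-step giant-step with m = ceil(sqrt(3690)) = 61.
Baby table (1697^j mod 3691 for j=0..60):
  0:1  1:1697  2:829  3:542  4:715  5:2707  6:2175  7:3666
  8:1867  9:1421  10:1214  11:580  12:2454  13:990  14:625  15:1308
  16:1385  17:2869  18:264  19:1397  20:1087  21:2830  22:519  23:2285
  24:2095  25:782  26:1985  27:2353  28:3070  29:1789  30:1931  31:2990
  32:2596  33:2049  34:231  35:761  36:3258  37:3399  38:2761  39:1538
  40:449  41:1607  42:3121  43:3443  44:3609  45:1104  46:2151  47:3539
  48:426  49:3177  50:2509  51:2050  52:1928  53:1590  54:109  55:423
  56:1777  57:22  58:424  59:3474  60:851
Giant step factor: 1697^(-61) ≡ 3435 (mod 3691).
Scan 3097·3435^i mod 3691 for i = 0, 1, …:
  i=0: 3097   i=1: 733   i=2: 593   i=3: 3214
  i=4: 309   i=5: 2098   i=6: 1798   i=7: 1087
Match at i=7, j=20: k = 7·61 + 20 = 447.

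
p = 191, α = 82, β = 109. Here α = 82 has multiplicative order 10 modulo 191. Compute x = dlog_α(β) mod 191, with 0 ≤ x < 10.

6

Successive powers of 82 modulo 191:
  82^0=1  82^1=82  82^2=39  82^3=142  82^4=184  82^5=190
  82^6=109
So 82^6 ≡ 109 (mod 191), giving x = 6.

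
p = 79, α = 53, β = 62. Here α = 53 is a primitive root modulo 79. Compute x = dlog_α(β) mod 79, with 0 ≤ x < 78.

18

Successive powers of 53 modulo 79:
  53^0=1  53^1=53  53^2=44  53^3=41  53^4=40  53^5=66
  53^6=22  53^7=60  53^8=20  53^9=33  53^10=11  53^11=30
  53^12=10  53^13=56  53^14=45  53^15=15  53^16=5  53^17=28
  53^18=62
So 53^18 ≡ 62 (mod 79), giving x = 18.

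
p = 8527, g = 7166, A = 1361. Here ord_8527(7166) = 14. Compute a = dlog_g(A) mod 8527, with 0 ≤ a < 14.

8

Successive powers of 7166 modulo 8527:
  7166^0=1  7166^1=7166  7166^2=1962  7166^3=7196  7166^4=3767  7166^5=6367
  7166^6=6472  7166^7=8526  7166^8=1361
So 7166^8 ≡ 1361 (mod 8527), giving a = 8.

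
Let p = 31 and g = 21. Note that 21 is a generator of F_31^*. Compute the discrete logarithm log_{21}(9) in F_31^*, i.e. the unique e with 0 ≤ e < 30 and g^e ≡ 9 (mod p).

Successive powers of 21 modulo 31:
  21^0=1  21^1=21  21^2=7  21^3=23  21^4=18  21^5=6
  21^6=2  21^7=11  21^8=14  21^9=15  21^10=5  21^11=12
  21^12=4  21^13=22  21^14=28  21^15=30  21^16=10  21^17=24
  21^18=8  21^19=13  21^20=25  21^21=29  21^22=20  21^23=17
  21^24=16  21^25=26  21^26=19  21^27=27  21^28=9
So 21^28 ≡ 9 (mod 31), giving e = 28.

28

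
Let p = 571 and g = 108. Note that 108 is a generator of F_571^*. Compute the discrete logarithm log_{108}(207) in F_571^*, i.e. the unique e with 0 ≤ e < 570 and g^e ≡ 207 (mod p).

Baby-step giant-step with m = ceil(sqrt(570)) = 24.
Baby table (108^j mod 571 for j=0..23):
  0:1  1:108  2:244  3:86  4:152  5:428  6:544  7:510
  8:264  9:533  10:464  11:435  12:158  13:505  14:295  15:455
  16:34  17:246  18:302  19:69  20:29  21:277  22:224  23:210
Giant step factor: 108^(-24) ≡ 182 (mod 571).
Scan 207·182^i mod 571 for i = 0, 1, …:
  i=0: 207   i=1: 559   i=2: 100   i=3: 499
  i=4: 29
Match at i=4, j=20: e = 4·24 + 20 = 116.

116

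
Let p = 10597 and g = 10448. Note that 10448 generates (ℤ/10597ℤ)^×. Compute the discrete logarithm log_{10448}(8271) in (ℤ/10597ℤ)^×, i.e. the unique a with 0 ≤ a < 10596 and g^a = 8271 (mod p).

Baby-step giant-step with m = ceil(sqrt(10596)) = 103.
Baby table (10448^j mod 10597 for j=0..102):
  0:1  1:10448  2:1007  3:8912  4:7334  5:9322  6:9826  7:8909
  8:7781  9:6301  10:4284  11:8101  12:1009  13:8614  14:9348  15:5952
  16:3300  17:6359  18:6239  19:2925  20:9249  21:10106  22:9577  23:3622
  24:769  25:1986  26:802  27:7666  28:2242  29:5046  30:533  31:5359
  32:6881  33:2640  34:9326  35:9230  36:2340  37:1041  38:3846  39:9781
  40:5017  41:4854  42:7947  43:2761  44:1894  45:3913  46:10395  47:8904
  48:8526  49:1266  50:2112  51:3222  52:7384  53:1872  54:7191  55:9435
  56:3586  57:6133  58:8122  59:8477  60:8567  61:5754  62:1011  63:8316
  64:765  65:2582  66:7371  67:3809  68:4697  69:10146  70:3617  71:1514
  72:7548  73:9227  74:2787  75:8617  76:8901  77:8973  78:8842  79:7167
  80:2414  81:612  82:4185  83:1658  84:7286  85:5877  86:3878  87:5013
  88:5450  89:3919  90:9501  91:4349  92:9013  93:2882  94:5059  95:9193
  96:7853  97:6170  98:2609  99:3348  100:9804  101:1590  102:6821
Giant step factor: 10448^(-103) ≡ 2404 (mod 10597).
Scan 8271·2404^i mod 10597 for i = 0, 1, …:
  i=0: 8271   i=1: 3512   i=2: 7636   i=3: 2940
  i=4: 10158   i=5: 4344   i=6: 4931   i=7: 6678
  i=8: 10054   i=9: 8656     …   i=58: 1188
  i=59: 5359
Match at i=59, j=31: a = 59·103 + 31 = 6108.

6108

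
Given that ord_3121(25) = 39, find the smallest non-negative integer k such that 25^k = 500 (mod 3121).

Successive powers of 25 modulo 3121:
  25^0=1  25^1=25  25^2=625  25^3=20  25^4=500
So 25^4 ≡ 500 (mod 3121), giving k = 4.

4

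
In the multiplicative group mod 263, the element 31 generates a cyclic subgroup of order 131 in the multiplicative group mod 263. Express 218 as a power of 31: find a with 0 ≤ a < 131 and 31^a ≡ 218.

125

Baby-step giant-step with m = ceil(sqrt(131)) = 12.
Baby table (31^j mod 263 for j=0..11):
  0:1  1:31  2:172  3:72  4:128  5:23  6:187  7:11
  8:78  9:51  10:3  11:93
Giant step factor: 31^(-12) ≡ 184 (mod 263).
Scan 218·184^i mod 263 for i = 0, 1, …:
  i=0: 218   i=1: 136   i=2: 39   i=3: 75
  i=4: 124   i=5: 198   i=6: 138   i=7: 144
  i=8: 196   i=9: 33   i=10: 23
Match at i=10, j=5: a = 10·12 + 5 = 125.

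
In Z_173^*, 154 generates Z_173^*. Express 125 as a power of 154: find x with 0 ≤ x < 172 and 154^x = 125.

27

Successive powers of 154 modulo 173:
  154^0=1  154^1=154  154^2=15  154^3=61  154^4=52  154^5=50
  154^6=88  154^7=58  154^8=109  154^9=5  154^10=78  154^11=75
  154^12=132  154^13=87  154^14=77  154^15=94  154^16=117  154^17=26
  154^18=25  154^19=44  154^20=29  154^21=141  154^22=89  154^23=39
  154^24=124  154^25=66  154^26=130  154^27=125
So 154^27 ≡ 125 (mod 173), giving x = 27.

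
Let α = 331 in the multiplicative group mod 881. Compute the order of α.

The order of 331 must divide p − 1 = 880 = 2^4 · 5 · 11.
Divisors: 1, 2, 4, 5, 8, 10, 11, 16, 20, 22, 40, 44, 55, 80, 88, 110, 176, 220, 440, 880.
Check each in increasing order: 331^1 ≡ 331;  331^2 ≡ 317;  331^4 ≡ 55;  331^5 ≡ 585;  331^8 ≡ 382;  331^10 ≡ 397;  331^11 ≡ 138;  331^16 ≡ 559;  331^20 ≡ 791;  331^22 ≡ 543;  331^40 ≡ 171;  331^44 ≡ 595;  331^55 ≡ 177;  331^80 ≡ 168;  331^88 ≡ 744;  331^110 ≡ 494;  331^176 ≡ 268;  331^220 ≡ 880;  331^440 ≡ 1.
Smallest exponent giving 1 is 440.

440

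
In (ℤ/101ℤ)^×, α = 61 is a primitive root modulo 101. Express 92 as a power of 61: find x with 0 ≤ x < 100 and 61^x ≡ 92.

44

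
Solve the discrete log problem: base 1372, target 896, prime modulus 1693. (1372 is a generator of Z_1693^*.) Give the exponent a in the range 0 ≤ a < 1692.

Baby-step giant-step with m = ceil(sqrt(1692)) = 42.
Baby table (1372^j mod 1693 for j=0..41):
  0:1  1:1372  2:1461  3:1673  4:1341  5:1254  6:400  7:268
  8:315  9:465  10:1412  11:472  12:858  13:541  14:718  15:1463
  16:1031  17:877  18:1214  19:1389  20:1083  21:1115  22:1001  23:349
  24:1402  25:296  26:1485  27:741  28:852  29:774  30:417  31:1583
  32:1450  33:125  34:507  35:1474  36:886  37:18  38:994  39:903
  40:1333  41:436
Giant step factor: 1372^(-42) ≡ 1269 (mod 1693).
Scan 896·1269^i mod 1693 for i = 0, 1, …:
  i=0: 896   i=1: 1021   i=2: 504   i=3: 1315
  i=4: 1130   i=5: 1692   i=6: 424   i=7: 1375
  i=8: 1085   i=9: 456     …   i=24: 31
  i=25: 400
Match at i=25, j=6: a = 25·42 + 6 = 1056.

1056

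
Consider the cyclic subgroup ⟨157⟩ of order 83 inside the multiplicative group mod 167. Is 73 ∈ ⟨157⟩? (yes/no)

no

73 ∈ ⟨157⟩ iff 73^83 ≡ 1 (mod 167), since |⟨157⟩| = 83.
73^83 mod 167 = 166.
Since 166 ≠ 1, 73 does not lie in the subgroup.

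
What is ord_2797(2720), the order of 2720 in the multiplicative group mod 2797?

699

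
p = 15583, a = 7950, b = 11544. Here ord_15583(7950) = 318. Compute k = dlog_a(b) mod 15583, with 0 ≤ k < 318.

Baby-step giant-step with m = ceil(sqrt(318)) = 18.
Baby table (7950^j mod 15583 for j=0..17):
  0:1  1:7950  2:13435  3:2368  4:1336  5:9177  6:13127  7:299
  8:8434  9:12234  10:6797  11:9889  12:1315  13:13640  14:11486  15:12903
  16:11544  17:6513
Giant step factor: 7950^(-18) ≡ 3326 (mod 15583).
Scan 11544·3326^i mod 15583 for i = 0, 1, …:
  i=0: 11544
Match at i=0, j=16: k = 0·18 + 16 = 16.

16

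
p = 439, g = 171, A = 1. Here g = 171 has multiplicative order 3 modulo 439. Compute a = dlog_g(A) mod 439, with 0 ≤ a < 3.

Successive powers of 171 modulo 439:
  171^0=1
So 171^0 ≡ 1 (mod 439), giving a = 0.

0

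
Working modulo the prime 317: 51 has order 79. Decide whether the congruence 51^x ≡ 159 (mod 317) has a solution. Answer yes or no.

159 ∈ ⟨51⟩ iff 159^79 ≡ 1 (mod 317), since |⟨51⟩| = 79.
159^79 mod 317 = 114.
Since 114 ≠ 1, 159 does not lie in the subgroup.

no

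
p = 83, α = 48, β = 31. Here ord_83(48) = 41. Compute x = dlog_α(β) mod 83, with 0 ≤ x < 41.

21

Baby-step giant-step with m = ceil(sqrt(41)) = 7.
Baby table (48^j mod 83 for j=0..6):
  0:1  1:48  2:63  3:36  4:68  5:27  6:51
Giant step factor: 48^(-7) ≡ 81 (mod 83).
Scan 31·81^i mod 83 for i = 0, 1, …:
  i=0: 31   i=1: 21   i=2: 41   i=3: 1
Match at i=3, j=0: x = 3·7 + 0 = 21.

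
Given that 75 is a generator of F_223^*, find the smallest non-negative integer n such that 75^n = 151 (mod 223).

181

Baby-step giant-step with m = ceil(sqrt(222)) = 15.
Baby table (75^j mod 223 for j=0..14):
  0:1  1:75  2:50  3:182  4:47  5:180  6:120  7:80
  8:202  9:209  10:65  11:192  12:128  13:11  14:156
Giant step factor: 75^(-15) ≡ 208 (mod 223).
Scan 151·208^i mod 223 for i = 0, 1, …:
  i=0: 151   i=1: 188   i=2: 79   i=3: 153
  i=4: 158   i=5: 83   i=6: 93   i=7: 166
  i=8: 186   i=9: 109   i=10: 149   i=11: 218
  i=12: 75
Match at i=12, j=1: n = 12·15 + 1 = 181.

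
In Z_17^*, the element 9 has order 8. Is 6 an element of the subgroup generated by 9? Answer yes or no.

⟨9⟩ has order 8; its elements mod 17 are {1, 2, 4, 8, 9, 13, 15, 16}.
6 is not in this set.

no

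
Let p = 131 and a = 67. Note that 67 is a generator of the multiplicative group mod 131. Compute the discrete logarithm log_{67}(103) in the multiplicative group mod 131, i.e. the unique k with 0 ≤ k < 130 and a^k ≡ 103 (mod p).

103

Baby-step giant-step with m = ceil(sqrt(130)) = 12.
Baby table (67^j mod 131 for j=0..11):
  0:1  1:67  2:35  3:118  4:46  5:69  6:38  7:57
  8:20  9:30  10:45  11:2
Giant step factor: 67^(-12) ≡ 44 (mod 131).
Scan 103·44^i mod 131 for i = 0, 1, …:
  i=0: 103   i=1: 78   i=2: 26   i=3: 96
  i=4: 32   i=5: 98   i=6: 120   i=7: 40
  i=8: 57
Match at i=8, j=7: k = 8·12 + 7 = 103.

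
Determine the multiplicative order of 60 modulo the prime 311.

155

The order of 60 must divide p − 1 = 310 = 2 · 5 · 31.
Divisors: 1, 2, 5, 10, 31, 62, 155, 310.
Check each in increasing order: 60^1 ≡ 60;  60^2 ≡ 179;  60^5 ≡ 169;  60^10 ≡ 260;  60^31 ≡ 52;  60^62 ≡ 216;  60^155 ≡ 1.
Smallest exponent giving 1 is 155.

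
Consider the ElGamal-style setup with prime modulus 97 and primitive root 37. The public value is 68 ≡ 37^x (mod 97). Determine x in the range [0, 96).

7

Baby-step giant-step with m = ceil(sqrt(96)) = 10.
Baby table (37^j mod 97 for j=0..9):
  0:1  1:37  2:11  3:19  4:24  5:15  6:70  7:68
  8:91  9:69
Giant step factor: 37^(-10) ≡ 72 (mod 97).
Scan 68·72^i mod 97 for i = 0, 1, …:
  i=0: 68
Match at i=0, j=7: x = 0·10 + 7 = 7.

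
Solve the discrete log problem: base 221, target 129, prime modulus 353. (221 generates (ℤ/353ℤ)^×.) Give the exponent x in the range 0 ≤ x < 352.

139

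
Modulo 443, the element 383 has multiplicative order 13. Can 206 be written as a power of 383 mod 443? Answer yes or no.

⟨383⟩ has order 13; its elements mod 443 are {1, 35, 38, 56, 115, 184, 188, 238, 339, 347, 356, 378, 383}.
206 is not in this set.

no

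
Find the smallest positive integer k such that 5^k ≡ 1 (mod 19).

9

The order of 5 must divide p − 1 = 18 = 2 · 3^2.
Divisors: 1, 2, 3, 6, 9, 18.
Check each in increasing order: 5^1 ≡ 5;  5^2 ≡ 6;  5^3 ≡ 11;  5^6 ≡ 7;  5^9 ≡ 1.
Smallest exponent giving 1 is 9.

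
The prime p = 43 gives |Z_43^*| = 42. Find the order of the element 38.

The order of 38 must divide p − 1 = 42 = 2 · 3 · 7.
Divisors: 1, 2, 3, 6, 7, 14, 21, 42.
Check each in increasing order: 38^1 ≡ 38;  38^2 ≡ 25;  38^3 ≡ 4;  38^6 ≡ 16;  38^7 ≡ 6;  38^14 ≡ 36;  38^21 ≡ 1.
Smallest exponent giving 1 is 21.

21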